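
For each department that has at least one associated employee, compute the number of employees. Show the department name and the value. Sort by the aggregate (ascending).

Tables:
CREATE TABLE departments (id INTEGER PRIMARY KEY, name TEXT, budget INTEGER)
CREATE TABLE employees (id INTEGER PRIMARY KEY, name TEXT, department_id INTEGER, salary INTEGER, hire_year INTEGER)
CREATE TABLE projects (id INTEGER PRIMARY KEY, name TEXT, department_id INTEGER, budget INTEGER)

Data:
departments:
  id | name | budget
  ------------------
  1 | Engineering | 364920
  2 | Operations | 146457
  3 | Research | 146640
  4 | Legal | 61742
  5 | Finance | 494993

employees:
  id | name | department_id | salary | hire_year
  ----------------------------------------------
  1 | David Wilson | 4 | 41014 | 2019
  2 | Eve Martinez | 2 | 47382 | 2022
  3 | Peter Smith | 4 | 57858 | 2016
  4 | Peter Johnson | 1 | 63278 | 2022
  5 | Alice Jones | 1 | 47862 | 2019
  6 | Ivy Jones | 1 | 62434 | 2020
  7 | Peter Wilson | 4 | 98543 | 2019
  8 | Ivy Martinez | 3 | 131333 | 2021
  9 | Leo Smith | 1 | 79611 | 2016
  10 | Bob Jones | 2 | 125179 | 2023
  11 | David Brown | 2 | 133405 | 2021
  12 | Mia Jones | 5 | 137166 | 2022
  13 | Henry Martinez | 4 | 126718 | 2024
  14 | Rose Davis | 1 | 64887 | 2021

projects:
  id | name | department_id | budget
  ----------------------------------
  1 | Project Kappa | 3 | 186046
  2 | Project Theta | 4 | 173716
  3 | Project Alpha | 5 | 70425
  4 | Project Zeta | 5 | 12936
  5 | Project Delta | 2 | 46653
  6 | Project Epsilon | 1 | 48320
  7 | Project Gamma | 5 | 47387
SELECT p.name, COUNT(*) AS n FROM employees c JOIN departments p ON c.department_id = p.id GROUP BY p.id, p.name ORDER BY n ASC

Execution result:
name | n
Research | 1
Finance | 1
Operations | 3
Legal | 4
Engineering | 5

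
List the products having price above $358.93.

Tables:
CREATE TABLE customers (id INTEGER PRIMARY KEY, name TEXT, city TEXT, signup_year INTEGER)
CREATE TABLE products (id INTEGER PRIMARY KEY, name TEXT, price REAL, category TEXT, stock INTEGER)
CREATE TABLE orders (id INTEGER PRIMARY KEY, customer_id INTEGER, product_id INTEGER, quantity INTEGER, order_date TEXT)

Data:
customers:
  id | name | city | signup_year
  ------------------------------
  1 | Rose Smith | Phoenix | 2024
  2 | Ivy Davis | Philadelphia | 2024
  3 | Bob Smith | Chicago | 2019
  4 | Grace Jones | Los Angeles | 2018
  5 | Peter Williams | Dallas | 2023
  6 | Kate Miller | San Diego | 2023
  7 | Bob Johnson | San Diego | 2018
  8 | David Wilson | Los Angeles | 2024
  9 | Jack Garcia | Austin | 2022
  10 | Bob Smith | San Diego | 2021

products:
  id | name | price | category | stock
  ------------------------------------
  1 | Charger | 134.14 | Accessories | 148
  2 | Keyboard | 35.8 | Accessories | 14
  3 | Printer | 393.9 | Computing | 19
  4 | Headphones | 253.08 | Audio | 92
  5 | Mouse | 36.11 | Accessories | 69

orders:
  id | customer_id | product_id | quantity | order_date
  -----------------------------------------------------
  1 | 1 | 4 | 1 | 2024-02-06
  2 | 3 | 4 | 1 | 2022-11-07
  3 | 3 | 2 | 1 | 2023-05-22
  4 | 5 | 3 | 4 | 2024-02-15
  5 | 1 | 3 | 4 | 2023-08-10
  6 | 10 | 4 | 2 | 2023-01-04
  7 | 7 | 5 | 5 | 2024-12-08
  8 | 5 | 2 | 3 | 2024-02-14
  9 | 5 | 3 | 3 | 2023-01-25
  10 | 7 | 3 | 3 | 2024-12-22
SELECT name, price FROM products WHERE price > 358.93

Execution result:
name | price
Printer | 393.90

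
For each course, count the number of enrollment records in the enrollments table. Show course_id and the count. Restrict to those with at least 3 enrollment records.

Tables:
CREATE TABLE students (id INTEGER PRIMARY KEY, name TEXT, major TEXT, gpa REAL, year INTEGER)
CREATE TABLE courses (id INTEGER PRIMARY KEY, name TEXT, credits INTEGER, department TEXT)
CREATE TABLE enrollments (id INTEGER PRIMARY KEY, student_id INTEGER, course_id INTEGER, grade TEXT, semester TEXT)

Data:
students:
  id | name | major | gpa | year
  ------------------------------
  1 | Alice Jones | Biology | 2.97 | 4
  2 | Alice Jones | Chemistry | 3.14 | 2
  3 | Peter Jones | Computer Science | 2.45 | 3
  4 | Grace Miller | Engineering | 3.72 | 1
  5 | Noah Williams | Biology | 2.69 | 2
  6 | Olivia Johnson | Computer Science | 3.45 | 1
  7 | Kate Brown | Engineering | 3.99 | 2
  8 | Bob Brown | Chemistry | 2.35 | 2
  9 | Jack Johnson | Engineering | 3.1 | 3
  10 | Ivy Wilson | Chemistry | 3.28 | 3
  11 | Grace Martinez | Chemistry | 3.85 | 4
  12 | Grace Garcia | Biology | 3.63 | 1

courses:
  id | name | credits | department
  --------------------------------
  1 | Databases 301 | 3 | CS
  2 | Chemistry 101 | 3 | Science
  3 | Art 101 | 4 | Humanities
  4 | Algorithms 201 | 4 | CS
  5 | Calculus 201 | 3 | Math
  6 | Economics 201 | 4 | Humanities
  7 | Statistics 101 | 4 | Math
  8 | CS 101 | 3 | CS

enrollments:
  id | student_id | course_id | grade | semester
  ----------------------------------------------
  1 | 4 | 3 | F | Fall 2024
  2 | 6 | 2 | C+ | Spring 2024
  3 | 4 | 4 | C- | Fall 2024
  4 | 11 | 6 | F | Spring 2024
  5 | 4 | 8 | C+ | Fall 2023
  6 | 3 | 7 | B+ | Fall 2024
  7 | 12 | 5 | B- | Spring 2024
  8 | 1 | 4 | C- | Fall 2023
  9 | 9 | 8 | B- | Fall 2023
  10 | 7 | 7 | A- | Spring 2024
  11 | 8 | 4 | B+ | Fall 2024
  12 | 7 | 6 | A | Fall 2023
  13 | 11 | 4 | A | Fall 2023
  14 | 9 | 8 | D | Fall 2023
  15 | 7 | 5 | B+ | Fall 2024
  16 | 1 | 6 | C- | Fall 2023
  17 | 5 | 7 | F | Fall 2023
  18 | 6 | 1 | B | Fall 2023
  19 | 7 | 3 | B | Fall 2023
SELECT course_id, COUNT(*) AS enrollment_count FROM enrollments GROUP BY course_id HAVING COUNT(*) >= 3

Execution result:
course_id | enrollment_count
4 | 4
6 | 3
7 | 3
8 | 3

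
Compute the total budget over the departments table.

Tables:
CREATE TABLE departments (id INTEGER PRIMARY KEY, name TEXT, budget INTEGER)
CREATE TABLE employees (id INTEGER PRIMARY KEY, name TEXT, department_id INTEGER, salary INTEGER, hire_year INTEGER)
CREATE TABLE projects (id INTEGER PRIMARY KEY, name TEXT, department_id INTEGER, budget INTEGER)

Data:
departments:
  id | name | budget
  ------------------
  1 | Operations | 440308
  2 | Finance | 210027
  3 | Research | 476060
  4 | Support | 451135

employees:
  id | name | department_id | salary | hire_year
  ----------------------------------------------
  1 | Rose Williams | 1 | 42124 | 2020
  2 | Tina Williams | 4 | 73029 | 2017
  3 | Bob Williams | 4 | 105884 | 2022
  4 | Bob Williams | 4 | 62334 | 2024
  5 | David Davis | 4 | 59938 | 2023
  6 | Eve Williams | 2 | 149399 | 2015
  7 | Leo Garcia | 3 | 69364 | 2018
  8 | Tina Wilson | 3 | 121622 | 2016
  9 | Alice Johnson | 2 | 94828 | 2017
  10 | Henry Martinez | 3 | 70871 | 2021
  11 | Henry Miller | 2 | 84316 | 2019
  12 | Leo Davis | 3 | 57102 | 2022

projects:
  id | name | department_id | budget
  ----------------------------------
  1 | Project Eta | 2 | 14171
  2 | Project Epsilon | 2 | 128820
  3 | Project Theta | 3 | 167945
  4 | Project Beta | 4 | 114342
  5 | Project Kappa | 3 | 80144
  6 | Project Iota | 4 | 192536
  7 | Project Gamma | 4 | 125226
SELECT SUM(budget) FROM departments

Execution result:
1577530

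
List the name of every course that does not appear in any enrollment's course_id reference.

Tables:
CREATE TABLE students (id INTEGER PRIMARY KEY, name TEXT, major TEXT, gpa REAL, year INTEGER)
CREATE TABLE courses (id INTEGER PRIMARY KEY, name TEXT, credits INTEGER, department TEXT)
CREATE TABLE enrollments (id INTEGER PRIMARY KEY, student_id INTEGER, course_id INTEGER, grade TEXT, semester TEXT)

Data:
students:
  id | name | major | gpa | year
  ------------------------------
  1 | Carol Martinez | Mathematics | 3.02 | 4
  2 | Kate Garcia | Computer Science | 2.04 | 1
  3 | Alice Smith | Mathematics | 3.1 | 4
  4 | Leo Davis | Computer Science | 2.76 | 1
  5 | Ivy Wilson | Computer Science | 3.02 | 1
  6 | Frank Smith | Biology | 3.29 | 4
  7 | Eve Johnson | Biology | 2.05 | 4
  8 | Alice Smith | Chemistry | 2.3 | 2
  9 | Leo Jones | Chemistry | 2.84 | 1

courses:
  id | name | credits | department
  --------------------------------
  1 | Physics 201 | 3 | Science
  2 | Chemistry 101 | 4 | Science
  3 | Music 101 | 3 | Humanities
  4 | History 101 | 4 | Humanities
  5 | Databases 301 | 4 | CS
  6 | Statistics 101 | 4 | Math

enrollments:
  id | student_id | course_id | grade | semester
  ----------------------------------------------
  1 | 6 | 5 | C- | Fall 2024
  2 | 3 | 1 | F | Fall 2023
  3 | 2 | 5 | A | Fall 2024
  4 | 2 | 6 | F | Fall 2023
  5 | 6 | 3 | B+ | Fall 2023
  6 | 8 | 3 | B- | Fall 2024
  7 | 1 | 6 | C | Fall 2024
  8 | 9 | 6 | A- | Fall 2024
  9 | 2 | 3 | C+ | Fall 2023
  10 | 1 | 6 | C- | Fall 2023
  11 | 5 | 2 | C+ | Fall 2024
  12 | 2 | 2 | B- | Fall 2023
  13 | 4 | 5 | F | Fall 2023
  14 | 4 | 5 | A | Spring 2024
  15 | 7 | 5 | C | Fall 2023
SELECT p.name FROM courses p LEFT JOIN enrollments c ON c.course_id = p.id WHERE c.id IS NULL

Execution result:
History 101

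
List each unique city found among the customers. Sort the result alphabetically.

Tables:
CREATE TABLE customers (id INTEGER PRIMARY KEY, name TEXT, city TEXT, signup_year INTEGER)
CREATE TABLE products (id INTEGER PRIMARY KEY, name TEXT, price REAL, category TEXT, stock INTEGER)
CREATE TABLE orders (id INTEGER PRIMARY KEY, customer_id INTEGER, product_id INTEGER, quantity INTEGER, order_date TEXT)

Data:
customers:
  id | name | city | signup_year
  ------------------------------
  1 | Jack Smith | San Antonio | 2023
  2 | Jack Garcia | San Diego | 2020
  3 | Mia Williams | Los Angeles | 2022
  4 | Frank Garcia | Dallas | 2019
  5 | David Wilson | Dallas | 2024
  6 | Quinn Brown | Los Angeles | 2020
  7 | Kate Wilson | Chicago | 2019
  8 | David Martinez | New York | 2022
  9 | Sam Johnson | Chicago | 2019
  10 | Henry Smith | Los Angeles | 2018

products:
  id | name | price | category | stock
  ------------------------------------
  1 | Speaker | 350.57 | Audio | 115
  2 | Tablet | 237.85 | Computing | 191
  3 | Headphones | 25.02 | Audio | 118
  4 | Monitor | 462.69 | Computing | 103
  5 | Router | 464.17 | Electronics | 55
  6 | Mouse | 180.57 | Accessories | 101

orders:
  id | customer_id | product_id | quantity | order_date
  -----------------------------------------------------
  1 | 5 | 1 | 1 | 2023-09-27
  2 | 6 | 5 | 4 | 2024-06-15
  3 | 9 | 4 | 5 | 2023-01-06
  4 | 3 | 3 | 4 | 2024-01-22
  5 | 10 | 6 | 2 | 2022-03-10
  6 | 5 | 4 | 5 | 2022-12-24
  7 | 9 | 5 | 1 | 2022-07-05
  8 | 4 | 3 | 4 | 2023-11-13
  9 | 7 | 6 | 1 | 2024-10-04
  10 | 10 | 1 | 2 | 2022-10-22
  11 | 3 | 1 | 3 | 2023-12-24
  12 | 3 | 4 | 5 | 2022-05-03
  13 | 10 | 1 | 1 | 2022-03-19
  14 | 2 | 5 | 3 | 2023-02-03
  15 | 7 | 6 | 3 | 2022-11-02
SELECT DISTINCT city FROM customers ORDER BY city

Execution result:
city
Chicago
Dallas
Los Angeles
New York
San Antonio
San Diego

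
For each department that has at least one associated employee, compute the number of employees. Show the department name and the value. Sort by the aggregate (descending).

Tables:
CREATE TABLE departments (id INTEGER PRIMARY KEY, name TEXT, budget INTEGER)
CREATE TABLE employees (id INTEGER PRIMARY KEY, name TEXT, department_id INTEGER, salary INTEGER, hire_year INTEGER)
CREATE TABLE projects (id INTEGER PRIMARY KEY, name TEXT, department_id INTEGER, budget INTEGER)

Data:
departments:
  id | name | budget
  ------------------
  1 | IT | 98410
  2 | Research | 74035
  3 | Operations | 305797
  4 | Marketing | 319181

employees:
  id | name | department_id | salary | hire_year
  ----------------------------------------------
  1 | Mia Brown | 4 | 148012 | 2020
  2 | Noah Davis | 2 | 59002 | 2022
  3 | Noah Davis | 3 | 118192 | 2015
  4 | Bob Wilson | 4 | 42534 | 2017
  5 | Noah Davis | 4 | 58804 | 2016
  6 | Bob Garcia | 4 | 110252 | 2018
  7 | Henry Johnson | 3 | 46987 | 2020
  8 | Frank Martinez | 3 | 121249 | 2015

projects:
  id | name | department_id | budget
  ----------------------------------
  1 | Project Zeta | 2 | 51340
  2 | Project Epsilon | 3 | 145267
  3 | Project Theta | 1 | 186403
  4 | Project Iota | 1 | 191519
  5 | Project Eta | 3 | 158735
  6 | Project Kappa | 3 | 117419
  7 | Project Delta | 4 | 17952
SELECT p.name, COUNT(*) AS n FROM employees c JOIN departments p ON c.department_id = p.id GROUP BY p.id, p.name ORDER BY n DESC

Execution result:
name | n
Marketing | 4
Operations | 3
Research | 1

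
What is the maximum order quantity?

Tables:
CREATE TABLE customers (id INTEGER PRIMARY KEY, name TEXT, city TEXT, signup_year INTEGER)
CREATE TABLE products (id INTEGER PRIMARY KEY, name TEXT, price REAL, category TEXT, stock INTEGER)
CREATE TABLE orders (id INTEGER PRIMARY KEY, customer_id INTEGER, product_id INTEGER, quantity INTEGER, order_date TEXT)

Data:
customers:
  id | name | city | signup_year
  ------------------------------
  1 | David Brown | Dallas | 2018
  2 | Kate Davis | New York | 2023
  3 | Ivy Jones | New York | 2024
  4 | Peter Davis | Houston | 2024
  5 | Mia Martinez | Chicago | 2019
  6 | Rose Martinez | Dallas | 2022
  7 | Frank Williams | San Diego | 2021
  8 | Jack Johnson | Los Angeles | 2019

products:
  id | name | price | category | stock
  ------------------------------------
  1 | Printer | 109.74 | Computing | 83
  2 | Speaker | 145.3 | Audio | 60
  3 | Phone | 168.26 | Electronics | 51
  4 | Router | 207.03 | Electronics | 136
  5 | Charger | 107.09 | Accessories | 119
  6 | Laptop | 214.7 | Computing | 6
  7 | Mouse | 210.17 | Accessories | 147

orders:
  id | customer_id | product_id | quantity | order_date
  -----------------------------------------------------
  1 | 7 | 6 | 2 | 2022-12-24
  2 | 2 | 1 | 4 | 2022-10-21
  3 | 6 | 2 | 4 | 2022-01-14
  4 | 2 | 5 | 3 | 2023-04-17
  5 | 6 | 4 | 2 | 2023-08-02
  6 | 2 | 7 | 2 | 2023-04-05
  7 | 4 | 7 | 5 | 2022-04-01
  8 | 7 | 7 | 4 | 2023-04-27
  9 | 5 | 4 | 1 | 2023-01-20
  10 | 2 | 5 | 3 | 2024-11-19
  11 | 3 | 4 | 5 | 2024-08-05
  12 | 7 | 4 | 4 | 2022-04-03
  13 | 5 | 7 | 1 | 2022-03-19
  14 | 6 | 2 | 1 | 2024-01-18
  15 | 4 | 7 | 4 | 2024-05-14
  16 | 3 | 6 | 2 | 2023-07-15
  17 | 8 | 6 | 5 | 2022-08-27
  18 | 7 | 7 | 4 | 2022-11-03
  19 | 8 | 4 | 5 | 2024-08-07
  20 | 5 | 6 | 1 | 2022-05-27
SELECT MAX(quantity) FROM orders

Execution result:
5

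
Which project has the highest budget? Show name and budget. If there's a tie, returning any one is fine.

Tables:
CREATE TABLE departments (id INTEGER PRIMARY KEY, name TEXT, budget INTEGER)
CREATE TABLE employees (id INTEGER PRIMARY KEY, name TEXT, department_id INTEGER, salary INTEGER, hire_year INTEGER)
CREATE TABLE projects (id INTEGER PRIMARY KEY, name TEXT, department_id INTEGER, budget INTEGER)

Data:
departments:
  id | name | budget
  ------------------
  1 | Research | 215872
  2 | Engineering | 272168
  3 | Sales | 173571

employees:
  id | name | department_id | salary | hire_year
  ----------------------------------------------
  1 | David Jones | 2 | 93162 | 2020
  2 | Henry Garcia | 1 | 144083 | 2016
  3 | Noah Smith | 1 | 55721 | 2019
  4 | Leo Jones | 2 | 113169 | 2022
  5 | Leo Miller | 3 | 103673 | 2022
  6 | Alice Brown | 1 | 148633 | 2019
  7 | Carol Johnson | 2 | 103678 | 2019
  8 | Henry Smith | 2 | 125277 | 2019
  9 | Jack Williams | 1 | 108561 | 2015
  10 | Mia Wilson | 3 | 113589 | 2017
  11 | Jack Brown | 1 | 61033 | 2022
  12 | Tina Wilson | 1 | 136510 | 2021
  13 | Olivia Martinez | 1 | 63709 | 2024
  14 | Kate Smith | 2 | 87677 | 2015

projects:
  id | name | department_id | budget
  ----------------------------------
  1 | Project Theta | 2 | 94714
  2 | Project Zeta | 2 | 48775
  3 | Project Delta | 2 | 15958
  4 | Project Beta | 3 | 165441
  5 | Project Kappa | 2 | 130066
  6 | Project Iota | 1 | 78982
SELECT name, budget FROM projects ORDER BY budget DESC LIMIT 1

Execution result:
name | budget
Project Beta | 165441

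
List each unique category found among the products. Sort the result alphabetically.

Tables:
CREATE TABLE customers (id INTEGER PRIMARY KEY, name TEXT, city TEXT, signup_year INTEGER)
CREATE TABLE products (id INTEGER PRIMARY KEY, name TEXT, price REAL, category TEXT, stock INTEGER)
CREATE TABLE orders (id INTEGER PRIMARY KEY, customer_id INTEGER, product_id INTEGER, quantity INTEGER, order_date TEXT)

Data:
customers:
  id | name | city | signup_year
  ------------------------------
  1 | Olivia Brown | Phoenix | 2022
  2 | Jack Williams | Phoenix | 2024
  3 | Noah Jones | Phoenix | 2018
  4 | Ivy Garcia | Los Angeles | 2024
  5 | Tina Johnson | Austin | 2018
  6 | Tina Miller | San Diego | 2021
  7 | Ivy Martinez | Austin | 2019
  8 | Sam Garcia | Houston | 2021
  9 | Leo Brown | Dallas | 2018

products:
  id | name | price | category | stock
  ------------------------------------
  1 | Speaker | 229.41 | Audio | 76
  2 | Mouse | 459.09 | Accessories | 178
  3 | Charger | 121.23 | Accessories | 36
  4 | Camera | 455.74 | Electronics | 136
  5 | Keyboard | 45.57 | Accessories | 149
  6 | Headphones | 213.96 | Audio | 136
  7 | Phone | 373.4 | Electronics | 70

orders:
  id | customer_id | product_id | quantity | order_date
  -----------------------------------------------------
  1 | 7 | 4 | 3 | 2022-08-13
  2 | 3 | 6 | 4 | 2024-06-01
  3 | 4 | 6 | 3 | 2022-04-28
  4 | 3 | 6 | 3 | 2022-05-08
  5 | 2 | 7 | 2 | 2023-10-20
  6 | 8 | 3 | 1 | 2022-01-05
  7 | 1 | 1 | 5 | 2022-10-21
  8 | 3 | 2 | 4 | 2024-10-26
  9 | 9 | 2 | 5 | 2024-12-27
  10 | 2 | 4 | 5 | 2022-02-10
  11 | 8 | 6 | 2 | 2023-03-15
SELECT DISTINCT category FROM products ORDER BY category

Execution result:
category
Accessories
Audio
Electronics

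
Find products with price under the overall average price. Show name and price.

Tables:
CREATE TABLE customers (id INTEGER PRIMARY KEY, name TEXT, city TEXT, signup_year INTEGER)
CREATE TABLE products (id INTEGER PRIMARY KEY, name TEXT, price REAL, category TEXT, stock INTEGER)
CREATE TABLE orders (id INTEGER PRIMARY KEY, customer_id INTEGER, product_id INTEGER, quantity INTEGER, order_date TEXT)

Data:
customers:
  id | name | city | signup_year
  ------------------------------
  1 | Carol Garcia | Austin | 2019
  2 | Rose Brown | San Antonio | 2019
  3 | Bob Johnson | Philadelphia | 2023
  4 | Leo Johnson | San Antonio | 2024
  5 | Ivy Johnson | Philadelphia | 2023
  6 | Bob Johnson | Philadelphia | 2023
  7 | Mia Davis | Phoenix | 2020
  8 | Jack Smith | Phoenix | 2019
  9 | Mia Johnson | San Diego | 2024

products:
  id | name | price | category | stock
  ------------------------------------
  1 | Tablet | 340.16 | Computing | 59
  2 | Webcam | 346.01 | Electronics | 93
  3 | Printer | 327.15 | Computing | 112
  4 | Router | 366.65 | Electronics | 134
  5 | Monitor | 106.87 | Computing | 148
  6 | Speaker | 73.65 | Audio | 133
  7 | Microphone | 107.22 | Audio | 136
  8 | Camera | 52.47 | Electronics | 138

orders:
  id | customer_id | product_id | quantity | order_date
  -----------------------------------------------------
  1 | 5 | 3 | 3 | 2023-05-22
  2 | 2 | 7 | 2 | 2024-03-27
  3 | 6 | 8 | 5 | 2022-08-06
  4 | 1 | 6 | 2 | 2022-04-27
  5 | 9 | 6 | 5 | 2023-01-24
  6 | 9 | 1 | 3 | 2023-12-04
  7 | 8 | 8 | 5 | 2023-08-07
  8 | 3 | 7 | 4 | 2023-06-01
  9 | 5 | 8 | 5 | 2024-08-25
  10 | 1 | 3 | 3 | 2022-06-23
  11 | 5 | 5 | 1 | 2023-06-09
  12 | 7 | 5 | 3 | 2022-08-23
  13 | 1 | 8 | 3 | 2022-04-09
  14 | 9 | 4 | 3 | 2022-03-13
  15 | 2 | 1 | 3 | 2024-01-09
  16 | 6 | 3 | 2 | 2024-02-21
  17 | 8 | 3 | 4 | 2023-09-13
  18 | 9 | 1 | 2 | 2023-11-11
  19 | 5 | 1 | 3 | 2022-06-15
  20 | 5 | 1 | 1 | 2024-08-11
SELECT name, price FROM products WHERE price < (SELECT AVG(price) FROM products)

Execution result:
name | price
Monitor | 106.87
Speaker | 73.65
Microphone | 107.22
Camera | 52.47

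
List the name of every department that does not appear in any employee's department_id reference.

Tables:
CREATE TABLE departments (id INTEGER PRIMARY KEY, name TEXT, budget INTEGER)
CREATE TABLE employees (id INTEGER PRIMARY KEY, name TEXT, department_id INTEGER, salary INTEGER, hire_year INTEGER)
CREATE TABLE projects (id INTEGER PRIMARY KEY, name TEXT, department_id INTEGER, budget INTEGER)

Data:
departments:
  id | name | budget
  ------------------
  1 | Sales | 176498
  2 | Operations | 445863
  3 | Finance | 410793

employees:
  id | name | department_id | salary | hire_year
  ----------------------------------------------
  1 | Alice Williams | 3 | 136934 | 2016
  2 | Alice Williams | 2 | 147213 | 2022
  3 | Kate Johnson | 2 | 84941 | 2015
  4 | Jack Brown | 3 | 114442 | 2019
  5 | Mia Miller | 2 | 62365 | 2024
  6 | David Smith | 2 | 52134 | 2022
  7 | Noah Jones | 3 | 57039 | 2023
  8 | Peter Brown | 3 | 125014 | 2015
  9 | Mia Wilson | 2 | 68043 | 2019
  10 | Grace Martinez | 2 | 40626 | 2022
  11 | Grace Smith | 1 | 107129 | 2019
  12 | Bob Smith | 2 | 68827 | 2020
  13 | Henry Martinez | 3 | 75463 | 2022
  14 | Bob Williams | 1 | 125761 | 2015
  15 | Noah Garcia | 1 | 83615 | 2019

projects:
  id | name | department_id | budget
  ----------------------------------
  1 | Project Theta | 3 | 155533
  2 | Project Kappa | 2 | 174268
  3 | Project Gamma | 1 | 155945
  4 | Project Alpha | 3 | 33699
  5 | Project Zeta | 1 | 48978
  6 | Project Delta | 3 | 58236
SELECT p.name FROM departments p LEFT JOIN employees c ON c.department_id = p.id WHERE c.id IS NULL

Execution result:
(no rows)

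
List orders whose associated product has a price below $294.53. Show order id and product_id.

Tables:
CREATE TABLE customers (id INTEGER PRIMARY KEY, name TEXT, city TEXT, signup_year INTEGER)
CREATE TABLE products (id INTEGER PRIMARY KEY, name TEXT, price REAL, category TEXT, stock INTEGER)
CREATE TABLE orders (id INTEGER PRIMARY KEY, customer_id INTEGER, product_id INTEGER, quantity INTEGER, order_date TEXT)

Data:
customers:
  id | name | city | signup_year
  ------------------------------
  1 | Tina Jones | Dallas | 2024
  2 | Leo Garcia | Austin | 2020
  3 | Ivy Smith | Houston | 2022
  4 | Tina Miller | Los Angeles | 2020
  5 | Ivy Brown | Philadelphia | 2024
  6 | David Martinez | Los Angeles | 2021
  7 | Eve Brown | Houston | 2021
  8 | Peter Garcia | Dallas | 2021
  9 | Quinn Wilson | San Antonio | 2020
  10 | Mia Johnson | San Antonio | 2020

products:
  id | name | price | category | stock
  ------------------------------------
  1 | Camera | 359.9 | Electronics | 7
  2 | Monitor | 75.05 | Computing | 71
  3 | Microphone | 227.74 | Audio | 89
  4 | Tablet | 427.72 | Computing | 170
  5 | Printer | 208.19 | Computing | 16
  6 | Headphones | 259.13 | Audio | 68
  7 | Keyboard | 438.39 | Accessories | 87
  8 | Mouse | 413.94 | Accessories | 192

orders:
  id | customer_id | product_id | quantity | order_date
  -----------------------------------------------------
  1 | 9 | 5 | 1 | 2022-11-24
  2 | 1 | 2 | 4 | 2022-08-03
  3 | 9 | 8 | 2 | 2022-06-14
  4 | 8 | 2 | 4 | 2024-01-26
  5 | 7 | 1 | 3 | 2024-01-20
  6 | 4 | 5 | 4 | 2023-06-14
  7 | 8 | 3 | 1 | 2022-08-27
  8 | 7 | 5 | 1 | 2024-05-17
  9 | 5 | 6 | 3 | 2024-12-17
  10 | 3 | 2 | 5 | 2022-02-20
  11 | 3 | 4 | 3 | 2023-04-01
SELECT id, product_id FROM orders WHERE product_id IN (SELECT id FROM products WHERE price < 294.53)

Execution result:
id | product_id
1 | 5
2 | 2
4 | 2
6 | 5
7 | 3
8 | 5
9 | 6
10 | 2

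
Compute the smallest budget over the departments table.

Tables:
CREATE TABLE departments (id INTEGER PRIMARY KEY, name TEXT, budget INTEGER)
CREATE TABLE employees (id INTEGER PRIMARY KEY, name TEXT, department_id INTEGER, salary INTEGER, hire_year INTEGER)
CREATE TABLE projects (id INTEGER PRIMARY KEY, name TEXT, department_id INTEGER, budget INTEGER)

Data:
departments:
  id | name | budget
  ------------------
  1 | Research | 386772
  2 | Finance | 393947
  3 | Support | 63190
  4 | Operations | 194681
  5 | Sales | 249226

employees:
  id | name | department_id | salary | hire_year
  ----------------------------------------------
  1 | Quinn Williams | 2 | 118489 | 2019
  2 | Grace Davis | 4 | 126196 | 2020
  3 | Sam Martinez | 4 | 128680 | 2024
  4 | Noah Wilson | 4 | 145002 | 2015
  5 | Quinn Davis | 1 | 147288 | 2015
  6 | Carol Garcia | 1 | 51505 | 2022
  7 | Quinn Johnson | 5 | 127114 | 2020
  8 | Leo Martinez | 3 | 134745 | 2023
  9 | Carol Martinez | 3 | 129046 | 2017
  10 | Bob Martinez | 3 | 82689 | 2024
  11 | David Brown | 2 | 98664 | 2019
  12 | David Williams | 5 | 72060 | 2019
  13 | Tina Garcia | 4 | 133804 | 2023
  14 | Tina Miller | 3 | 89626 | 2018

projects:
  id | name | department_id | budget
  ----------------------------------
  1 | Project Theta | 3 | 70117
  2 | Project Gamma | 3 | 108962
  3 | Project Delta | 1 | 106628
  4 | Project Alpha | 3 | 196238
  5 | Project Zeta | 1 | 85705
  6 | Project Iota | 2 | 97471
SELECT MIN(budget) FROM departments

Execution result:
63190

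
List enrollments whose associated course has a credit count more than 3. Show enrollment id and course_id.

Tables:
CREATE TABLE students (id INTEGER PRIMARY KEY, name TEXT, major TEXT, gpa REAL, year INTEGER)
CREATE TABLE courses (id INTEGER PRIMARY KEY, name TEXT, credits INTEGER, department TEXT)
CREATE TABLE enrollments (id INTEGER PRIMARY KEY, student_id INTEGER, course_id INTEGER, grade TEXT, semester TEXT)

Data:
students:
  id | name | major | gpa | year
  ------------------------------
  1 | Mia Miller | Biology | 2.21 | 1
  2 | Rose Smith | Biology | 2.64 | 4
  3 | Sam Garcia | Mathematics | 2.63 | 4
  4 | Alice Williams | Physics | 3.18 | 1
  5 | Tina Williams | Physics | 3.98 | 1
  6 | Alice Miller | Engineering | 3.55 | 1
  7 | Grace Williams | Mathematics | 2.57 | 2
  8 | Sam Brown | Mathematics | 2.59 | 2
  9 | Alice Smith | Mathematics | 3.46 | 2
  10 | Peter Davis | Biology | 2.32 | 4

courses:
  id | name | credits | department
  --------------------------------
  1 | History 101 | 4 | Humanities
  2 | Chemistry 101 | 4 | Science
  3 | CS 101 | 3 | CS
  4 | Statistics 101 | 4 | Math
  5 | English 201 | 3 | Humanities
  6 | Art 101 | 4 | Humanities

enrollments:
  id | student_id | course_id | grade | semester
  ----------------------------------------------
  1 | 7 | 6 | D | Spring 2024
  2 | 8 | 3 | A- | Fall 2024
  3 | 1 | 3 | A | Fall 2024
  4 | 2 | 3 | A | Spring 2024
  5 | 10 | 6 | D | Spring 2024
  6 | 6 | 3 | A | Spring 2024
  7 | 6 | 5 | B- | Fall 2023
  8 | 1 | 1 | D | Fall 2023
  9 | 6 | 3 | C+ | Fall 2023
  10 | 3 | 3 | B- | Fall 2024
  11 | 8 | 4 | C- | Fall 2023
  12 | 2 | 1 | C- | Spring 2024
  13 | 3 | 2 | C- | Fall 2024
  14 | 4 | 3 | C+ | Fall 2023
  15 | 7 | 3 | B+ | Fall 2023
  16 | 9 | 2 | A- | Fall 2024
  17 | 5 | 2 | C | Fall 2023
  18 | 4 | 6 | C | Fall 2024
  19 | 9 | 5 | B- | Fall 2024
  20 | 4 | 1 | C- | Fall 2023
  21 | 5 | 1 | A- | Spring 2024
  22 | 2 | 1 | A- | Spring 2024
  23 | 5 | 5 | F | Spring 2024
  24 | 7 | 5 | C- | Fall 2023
SELECT id, course_id FROM enrollments WHERE course_id IN (SELECT id FROM courses WHERE credits > 3)

Execution result:
id | course_id
1 | 6
5 | 6
8 | 1
11 | 4
12 | 1
13 | 2
16 | 2
17 | 2
18 | 6
20 | 1
21 | 1
22 | 1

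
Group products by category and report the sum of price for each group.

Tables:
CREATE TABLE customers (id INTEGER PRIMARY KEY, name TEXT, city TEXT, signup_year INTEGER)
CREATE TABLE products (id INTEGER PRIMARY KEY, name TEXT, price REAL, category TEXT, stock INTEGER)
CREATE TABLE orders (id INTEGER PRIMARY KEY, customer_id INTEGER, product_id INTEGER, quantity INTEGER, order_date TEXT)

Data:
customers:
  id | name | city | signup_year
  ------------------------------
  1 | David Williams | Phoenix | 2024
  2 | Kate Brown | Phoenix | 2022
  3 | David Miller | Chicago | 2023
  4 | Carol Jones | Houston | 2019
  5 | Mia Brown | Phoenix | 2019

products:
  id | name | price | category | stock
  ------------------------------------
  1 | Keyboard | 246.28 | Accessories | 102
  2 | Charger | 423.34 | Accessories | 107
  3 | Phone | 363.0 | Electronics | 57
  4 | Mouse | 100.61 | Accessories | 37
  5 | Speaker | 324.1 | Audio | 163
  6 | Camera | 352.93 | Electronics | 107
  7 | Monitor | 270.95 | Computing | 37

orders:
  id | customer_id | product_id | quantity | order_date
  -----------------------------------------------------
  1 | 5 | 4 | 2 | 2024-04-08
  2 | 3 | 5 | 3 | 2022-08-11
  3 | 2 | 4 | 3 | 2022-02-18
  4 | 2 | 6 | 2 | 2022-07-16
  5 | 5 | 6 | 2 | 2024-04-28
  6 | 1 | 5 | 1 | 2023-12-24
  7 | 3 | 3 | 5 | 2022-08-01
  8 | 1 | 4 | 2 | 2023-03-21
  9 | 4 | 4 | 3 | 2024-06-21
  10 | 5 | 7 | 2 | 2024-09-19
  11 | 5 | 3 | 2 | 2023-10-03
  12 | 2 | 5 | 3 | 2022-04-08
SELECT category, SUM(price) AS sum_price FROM products GROUP BY category

Execution result:
category | sum_price
Accessories | 770.23
Audio | 324.10
Computing | 270.95
Electronics | 715.93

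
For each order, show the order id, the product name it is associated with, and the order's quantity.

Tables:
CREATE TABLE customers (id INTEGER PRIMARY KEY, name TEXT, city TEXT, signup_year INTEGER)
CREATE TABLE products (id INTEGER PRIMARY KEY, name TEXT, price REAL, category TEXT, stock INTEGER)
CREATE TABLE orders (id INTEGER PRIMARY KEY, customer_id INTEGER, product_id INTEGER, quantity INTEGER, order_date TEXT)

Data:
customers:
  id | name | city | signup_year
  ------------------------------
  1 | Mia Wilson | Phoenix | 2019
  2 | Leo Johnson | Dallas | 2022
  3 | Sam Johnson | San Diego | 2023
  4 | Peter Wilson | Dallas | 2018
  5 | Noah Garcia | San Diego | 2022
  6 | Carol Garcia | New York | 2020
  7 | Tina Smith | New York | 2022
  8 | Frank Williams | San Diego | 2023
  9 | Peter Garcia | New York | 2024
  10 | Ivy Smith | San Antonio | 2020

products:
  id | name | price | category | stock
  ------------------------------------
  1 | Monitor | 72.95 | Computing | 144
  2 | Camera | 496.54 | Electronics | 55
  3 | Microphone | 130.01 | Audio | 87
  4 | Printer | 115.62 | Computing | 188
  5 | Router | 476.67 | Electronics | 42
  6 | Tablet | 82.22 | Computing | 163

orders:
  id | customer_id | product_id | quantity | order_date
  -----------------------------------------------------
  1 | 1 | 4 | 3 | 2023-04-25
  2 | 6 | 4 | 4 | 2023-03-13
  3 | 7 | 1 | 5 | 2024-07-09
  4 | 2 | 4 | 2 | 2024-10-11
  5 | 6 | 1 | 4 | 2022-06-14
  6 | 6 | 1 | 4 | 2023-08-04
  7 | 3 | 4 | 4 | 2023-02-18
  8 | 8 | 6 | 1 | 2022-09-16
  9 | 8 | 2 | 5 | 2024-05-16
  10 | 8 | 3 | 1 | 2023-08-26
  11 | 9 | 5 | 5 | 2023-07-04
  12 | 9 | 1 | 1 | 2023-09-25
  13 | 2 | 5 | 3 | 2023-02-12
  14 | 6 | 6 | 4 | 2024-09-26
SELECT c.id, p.name AS product, c.quantity FROM orders c JOIN products p ON c.product_id = p.id

Execution result:
id | product | quantity
1 | Printer | 3
2 | Printer | 4
3 | Monitor | 5
4 | Printer | 2
5 | Monitor | 4
6 | Monitor | 4
7 | Printer | 4
8 | Tablet | 1
9 | Camera | 5
10 | Microphone | 1
11 | Router | 5
12 | Monitor | 1
13 | Router | 3
14 | Tablet | 4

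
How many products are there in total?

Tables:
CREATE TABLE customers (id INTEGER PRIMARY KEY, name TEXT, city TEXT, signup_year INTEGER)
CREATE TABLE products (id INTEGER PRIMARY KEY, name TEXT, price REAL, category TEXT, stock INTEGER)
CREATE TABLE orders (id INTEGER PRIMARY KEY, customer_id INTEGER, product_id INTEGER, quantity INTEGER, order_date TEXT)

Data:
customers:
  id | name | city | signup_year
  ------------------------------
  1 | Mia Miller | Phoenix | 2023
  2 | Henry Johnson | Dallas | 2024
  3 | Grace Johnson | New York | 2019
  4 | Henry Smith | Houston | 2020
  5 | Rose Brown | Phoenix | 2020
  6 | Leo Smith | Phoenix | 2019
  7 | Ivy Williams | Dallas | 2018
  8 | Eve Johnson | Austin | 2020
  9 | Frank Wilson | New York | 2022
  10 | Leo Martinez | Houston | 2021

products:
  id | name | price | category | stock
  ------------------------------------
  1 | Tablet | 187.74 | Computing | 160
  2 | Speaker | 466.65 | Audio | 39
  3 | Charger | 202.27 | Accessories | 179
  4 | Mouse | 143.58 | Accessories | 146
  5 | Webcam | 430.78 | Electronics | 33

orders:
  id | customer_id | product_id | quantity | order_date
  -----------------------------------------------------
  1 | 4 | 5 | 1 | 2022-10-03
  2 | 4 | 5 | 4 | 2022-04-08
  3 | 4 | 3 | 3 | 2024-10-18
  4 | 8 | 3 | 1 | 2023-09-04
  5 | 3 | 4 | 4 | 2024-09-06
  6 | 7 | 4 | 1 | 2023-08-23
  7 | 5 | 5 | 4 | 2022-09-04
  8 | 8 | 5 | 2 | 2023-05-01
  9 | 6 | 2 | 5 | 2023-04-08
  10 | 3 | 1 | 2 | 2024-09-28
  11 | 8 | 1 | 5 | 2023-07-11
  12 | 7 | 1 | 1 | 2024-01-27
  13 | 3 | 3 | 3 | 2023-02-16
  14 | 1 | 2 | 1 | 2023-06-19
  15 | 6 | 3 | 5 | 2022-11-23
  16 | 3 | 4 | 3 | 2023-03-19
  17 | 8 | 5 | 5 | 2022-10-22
SELECT COUNT(*) FROM products

Execution result:
5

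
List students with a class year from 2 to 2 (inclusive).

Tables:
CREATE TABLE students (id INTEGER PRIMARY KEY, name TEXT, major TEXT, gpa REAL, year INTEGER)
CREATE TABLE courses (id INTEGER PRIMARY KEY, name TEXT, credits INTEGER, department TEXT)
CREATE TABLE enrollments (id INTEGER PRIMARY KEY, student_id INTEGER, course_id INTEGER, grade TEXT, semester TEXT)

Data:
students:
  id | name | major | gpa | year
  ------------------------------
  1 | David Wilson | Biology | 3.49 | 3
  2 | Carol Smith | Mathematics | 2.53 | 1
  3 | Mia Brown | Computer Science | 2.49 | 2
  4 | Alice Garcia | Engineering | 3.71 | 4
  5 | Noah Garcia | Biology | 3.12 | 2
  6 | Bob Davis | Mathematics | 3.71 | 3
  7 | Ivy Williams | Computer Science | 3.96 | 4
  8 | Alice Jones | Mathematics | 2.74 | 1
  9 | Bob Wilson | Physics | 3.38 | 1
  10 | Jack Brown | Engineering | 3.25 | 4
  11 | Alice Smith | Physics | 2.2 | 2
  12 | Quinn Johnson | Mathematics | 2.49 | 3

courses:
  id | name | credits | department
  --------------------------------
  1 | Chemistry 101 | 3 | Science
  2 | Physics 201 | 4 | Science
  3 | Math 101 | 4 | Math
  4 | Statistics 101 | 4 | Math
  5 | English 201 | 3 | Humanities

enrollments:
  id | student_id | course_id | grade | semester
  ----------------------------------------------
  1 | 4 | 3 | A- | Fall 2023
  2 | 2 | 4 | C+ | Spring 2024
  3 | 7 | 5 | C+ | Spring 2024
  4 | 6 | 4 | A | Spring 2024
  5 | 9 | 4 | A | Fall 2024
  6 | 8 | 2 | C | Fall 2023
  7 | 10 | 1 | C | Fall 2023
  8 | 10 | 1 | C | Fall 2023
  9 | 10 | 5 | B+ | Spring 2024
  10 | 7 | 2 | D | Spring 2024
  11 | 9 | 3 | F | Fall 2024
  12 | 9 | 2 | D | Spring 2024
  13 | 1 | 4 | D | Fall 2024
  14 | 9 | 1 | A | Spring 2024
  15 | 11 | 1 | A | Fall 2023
SELECT name, year FROM students WHERE year BETWEEN 2 AND 2

Execution result:
name | year
Mia Brown | 2
Noah Garcia | 2
Alice Smith | 2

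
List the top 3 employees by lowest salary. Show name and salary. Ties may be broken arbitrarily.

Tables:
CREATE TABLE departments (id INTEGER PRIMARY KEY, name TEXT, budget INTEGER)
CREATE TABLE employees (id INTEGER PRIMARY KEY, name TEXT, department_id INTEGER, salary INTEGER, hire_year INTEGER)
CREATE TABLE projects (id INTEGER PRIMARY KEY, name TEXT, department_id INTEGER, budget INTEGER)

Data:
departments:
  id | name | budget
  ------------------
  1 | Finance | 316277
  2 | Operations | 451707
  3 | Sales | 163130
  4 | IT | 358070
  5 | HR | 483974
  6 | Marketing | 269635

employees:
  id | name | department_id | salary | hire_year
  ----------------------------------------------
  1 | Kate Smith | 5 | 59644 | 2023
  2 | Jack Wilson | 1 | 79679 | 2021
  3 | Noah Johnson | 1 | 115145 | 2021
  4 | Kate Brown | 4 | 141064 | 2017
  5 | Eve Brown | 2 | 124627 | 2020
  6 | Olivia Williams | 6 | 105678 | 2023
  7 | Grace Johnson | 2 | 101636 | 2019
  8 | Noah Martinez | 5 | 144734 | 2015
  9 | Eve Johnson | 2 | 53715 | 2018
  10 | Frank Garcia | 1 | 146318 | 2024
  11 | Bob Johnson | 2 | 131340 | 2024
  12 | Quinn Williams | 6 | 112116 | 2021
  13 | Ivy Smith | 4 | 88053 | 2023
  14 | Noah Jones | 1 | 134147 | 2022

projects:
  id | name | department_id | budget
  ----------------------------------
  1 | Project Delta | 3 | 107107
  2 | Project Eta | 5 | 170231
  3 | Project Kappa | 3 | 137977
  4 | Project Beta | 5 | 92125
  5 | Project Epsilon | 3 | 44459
SELECT name, salary FROM employees ORDER BY salary ASC LIMIT 3

Execution result:
name | salary
Eve Johnson | 53715
Kate Smith | 59644
Jack Wilson | 79679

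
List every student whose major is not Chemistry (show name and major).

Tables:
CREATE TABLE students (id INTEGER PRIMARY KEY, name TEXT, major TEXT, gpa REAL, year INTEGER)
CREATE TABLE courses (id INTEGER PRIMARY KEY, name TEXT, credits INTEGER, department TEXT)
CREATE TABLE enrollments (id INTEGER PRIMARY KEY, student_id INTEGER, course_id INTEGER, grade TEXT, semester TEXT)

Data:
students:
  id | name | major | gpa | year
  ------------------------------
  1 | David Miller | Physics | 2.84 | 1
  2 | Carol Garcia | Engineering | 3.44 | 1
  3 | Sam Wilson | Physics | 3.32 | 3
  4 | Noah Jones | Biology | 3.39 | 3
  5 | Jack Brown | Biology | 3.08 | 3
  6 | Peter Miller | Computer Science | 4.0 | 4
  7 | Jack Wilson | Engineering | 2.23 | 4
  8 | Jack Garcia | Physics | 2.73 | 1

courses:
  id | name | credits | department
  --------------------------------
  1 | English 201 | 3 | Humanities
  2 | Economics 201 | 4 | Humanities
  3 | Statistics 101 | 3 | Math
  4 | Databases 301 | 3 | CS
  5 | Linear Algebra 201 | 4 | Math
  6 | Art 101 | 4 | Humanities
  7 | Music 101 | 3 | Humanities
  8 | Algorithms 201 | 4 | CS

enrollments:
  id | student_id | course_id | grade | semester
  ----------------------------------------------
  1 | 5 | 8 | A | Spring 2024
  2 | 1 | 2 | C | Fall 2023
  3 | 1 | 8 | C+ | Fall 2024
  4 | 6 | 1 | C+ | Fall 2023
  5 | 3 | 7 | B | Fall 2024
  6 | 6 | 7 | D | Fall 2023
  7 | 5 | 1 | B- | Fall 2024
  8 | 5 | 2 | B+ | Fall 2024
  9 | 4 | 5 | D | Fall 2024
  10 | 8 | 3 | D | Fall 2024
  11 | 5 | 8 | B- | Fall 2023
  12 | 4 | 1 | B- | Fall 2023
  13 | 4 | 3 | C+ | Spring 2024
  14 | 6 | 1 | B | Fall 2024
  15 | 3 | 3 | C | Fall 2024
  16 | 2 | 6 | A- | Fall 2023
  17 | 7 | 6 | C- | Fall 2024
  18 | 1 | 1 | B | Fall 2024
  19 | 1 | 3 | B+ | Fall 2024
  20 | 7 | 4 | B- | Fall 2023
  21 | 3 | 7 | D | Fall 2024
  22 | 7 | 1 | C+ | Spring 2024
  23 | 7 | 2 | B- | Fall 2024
SELECT name, major FROM students WHERE major <> 'Chemistry'

Execution result:
name | major
David Miller | Physics
Carol Garcia | Engineering
Sam Wilson | Physics
Noah Jones | Biology
Jack Brown | Biology
Peter Miller | Computer Science
Jack Wilson | Engineering
Jack Garcia | Physics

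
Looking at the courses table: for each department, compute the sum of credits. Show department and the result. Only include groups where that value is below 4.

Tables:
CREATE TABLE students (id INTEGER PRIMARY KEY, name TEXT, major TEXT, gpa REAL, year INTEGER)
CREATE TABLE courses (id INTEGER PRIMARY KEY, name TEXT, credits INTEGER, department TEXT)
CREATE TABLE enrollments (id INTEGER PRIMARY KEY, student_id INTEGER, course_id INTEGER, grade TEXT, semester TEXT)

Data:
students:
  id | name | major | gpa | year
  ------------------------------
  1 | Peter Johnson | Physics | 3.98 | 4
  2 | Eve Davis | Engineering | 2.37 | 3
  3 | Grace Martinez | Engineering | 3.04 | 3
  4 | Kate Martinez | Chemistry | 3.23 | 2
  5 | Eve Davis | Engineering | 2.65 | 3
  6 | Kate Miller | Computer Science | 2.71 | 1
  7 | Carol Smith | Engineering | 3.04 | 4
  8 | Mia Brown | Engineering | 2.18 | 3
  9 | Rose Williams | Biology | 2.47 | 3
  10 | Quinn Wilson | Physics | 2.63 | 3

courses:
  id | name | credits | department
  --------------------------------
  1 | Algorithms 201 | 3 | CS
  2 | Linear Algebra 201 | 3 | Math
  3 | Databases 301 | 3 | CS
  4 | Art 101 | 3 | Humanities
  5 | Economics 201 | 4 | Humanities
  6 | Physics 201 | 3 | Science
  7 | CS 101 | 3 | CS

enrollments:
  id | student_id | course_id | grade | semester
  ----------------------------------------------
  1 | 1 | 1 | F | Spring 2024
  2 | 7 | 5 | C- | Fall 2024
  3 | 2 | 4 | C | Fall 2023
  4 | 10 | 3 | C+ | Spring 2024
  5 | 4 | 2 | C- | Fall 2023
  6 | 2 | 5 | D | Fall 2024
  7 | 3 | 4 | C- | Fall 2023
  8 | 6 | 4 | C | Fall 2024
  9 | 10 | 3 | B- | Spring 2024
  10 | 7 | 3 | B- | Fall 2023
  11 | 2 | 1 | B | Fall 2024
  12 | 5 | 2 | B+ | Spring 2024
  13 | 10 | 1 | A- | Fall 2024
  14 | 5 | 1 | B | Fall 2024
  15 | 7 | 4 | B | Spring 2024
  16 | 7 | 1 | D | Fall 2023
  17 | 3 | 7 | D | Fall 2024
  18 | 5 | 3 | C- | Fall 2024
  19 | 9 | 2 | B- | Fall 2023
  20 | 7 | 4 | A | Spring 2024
SELECT department, SUM(credits) AS sum_credits FROM courses GROUP BY department HAVING SUM(credits) < 4

Execution result:
department | sum_credits
Math | 3
Science | 3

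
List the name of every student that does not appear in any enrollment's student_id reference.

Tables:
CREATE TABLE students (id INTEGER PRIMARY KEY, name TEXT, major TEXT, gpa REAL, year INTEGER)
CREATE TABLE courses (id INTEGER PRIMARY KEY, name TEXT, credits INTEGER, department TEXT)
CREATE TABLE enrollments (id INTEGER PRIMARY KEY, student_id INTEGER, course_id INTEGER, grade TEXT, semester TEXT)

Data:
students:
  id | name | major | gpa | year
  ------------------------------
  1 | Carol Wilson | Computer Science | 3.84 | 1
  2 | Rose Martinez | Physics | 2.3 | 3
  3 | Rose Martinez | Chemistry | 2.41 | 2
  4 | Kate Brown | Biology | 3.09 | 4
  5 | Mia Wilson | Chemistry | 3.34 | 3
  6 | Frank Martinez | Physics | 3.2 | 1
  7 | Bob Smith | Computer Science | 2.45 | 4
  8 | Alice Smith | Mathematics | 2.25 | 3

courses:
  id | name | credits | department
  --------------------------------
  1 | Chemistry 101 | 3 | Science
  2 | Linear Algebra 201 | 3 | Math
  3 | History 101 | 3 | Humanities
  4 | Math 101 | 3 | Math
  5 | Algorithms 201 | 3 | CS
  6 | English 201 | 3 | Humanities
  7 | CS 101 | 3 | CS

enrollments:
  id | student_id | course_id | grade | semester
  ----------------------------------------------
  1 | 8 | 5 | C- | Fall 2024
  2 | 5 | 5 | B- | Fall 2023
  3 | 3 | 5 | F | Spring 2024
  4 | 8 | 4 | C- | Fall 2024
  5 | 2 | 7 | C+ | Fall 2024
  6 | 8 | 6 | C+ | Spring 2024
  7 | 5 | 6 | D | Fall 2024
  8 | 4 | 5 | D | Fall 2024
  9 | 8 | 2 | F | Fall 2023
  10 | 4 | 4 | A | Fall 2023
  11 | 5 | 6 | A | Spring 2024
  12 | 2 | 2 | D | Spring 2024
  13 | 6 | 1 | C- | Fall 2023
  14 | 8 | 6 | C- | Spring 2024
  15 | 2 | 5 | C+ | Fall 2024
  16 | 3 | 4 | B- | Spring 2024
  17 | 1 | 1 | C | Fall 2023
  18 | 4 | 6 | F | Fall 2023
SELECT p.name FROM students p LEFT JOIN enrollments c ON c.student_id = p.id WHERE c.id IS NULL

Execution result:
Bob Smith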